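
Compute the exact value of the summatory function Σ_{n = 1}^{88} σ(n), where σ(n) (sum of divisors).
Σ_{n ≤ 88} σ(n) = 6409

Compute σ(n) for each 1 ≤ n ≤ 88: σ(1) = 1, σ(2) = 3, σ(3) = 4, σ(4) = 7, σ(5) = 6, σ(6) = 12, σ(7) = 8, σ(8) = 15, σ(9) = 13, σ(10) = 18, σ(11) = 12, σ(12) = 28, σ(13) = 14, σ(14) = 24, σ(15) = 24, σ(16) = 31, σ(17) = 18, σ(18) = 39, σ(19) = 20, σ(20) = 42, σ(21) = 32, σ(22) = 36, σ(23) = 24, σ(24) = 60, σ(25) = 31, σ(26) = 42, σ(27) = 40, σ(28) = 56, σ(29) = 30, σ(30) = 72, σ(31) = 32, σ(32) = 63, σ(33) = 48, σ(34) = 54, σ(35) = 48, σ(36) = 91, σ(37) = 38, σ(38) = 60, σ(39) = 56, σ(40) = 90, σ(41) = 42, σ(42) = 96, σ(43) = 44, σ(44) = 84, σ(45) = 78, σ(46) = 72, σ(47) = 48, σ(48) = 124, σ(49) = 57, σ(50) = 93, σ(51) = 72, σ(52) = 98, σ(53) = 54, σ(54) = 120, σ(55) = 72, σ(56) = 120, σ(57) = 80, σ(58) = 90, σ(59) = 60, σ(60) = 168, σ(61) = 62, σ(62) = 96, σ(63) = 104, σ(64) = 127, σ(65) = 84, σ(66) = 144, σ(67) = 68, σ(68) = 126, σ(69) = 96, σ(70) = 144, σ(71) = 72, σ(72) = 195, σ(73) = 74, σ(74) = 114, σ(75) = 124, σ(76) = 140, σ(77) = 96, σ(78) = 168, σ(79) = 80, σ(80) = 186, σ(81) = 121, σ(82) = 126, σ(83) = 84, σ(84) = 224, σ(85) = 108, σ(86) = 132, σ(87) = 120, σ(88) = 180. Summing all 88 values: 6409. (Average order: Σ_{n ≤ x} σ(n) ~ (π²/12) x². For x = 88, (π²/12)·88² ≈ 6369.18.)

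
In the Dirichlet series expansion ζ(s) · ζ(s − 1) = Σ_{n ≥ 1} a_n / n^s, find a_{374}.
σ(374) = 648

In the product (Σ m^0/m^s)(Σ k / k^s) = Σ (Σ_{d | n} d) / n^s, the coefficient of 1/n^s is σ(n) = Σ_{d | n} d. For n = 374, divisors are [1, 2, 11, 17, 22, 34, 187, 374]; summing: σ(374) = 648.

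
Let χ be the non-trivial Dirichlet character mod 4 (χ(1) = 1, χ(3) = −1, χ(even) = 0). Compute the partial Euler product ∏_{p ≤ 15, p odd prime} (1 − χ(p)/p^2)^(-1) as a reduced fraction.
∏ = 143143/156160

The odd primes p ≤ 15 are [3, 5, 7, 11, 13]. For each, χ(p) = 1 if p ≡ 1 mod 4, χ(p) = −1 if p ≡ 3 mod 4. Taking (1 − χ(p)/p^2)^(-1) = p^2/(p^2 − χ(p)): (1 − (-1)/3^2)^(-1) · (1 − (1)/5^2)^(-1) · (1 − (-1)/7^2)^(-1) · (1 − (-1)/11^2)^(-1) · (1 − (1)/13^2)^(-1) = 143143/156160.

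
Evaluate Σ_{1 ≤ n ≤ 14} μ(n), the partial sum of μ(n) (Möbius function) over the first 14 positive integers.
Σ_{n ≤ 14} μ(n) = -2

Compute μ(n) for each 1 ≤ n ≤ 14: μ(1) = 1, μ(2) = -1, μ(3) = -1, μ(4) = 0, μ(5) = -1, μ(6) = 1, μ(7) = -1, μ(8) = 0, μ(9) = 0, μ(10) = 1, μ(11) = -1, μ(12) = 0, μ(13) = -1, μ(14) = 1. Summing all 14 values: -2. (Mertens function M(x) = Σ_{n ≤ x} μ(n); on average M(x) should be small (PNT ⟺ M(x) = o(x)).)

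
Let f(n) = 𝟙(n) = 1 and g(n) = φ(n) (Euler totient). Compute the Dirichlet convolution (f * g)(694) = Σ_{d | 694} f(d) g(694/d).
(𝟙 * φ)(694) = 694

Divisors of 694: [1, 2, 347, 694]. For each d | 694:
  d = 1: 𝟙(1) · φ(694/1) = 1 · 346 = 346
  d = 2: 𝟙(2) · φ(694/2) = 1 · 346 = 346
  d = 347: 𝟙(347) · φ(694/347) = 1 · 1 = 1
  d = 694: 𝟙(694) · φ(694/694) = 1 · 1 = 1
Summing: (𝟙 * φ)(694) = 346 + 346 + 1 + 1 = 694.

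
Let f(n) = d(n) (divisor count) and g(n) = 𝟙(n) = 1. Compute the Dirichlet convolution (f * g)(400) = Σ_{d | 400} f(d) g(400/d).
(d * 𝟙)(400) = 90

Divisors of 400: [1, 2, 4, 5, 8, 10, 16, 20, 25, 40, 50, 80, 100, 200, 400]. For each d | 400:
  d = 1: d(1) · 𝟙(400/1) = 1 · 1 = 1
  d = 2: d(2) · 𝟙(400/2) = 2 · 1 = 2
  d = 4: d(4) · 𝟙(400/4) = 3 · 1 = 3
  d = 5: d(5) · 𝟙(400/5) = 2 · 1 = 2
  d = 8: d(8) · 𝟙(400/8) = 4 · 1 = 4
  d = 10: d(10) · 𝟙(400/10) = 4 · 1 = 4
  d = 16: d(16) · 𝟙(400/16) = 5 · 1 = 5
  d = 20: d(20) · 𝟙(400/20) = 6 · 1 = 6
  d = 25: d(25) · 𝟙(400/25) = 3 · 1 = 3
  d = 40: d(40) · 𝟙(400/40) = 8 · 1 = 8
  d = 50: d(50) · 𝟙(400/50) = 6 · 1 = 6
  d = 80: d(80) · 𝟙(400/80) = 10 · 1 = 10
  d = 100: d(100) · 𝟙(400/100) = 9 · 1 = 9
  d = 200: d(200) · 𝟙(400/200) = 12 · 1 = 12
  d = 400: d(400) · 𝟙(400/400) = 15 · 1 = 15
Summing: (d * 𝟙)(400) = 1 + 2 + 3 + 2 + 4 + 4 + 5 + 6 + 3 + 8 + 6 + 10 + 9 + 12 + 15 = 90.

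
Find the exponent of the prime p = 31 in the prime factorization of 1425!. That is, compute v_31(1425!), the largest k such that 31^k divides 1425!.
v_31(1425!) = 46

Legendre's formula: v_p(n!) = Σ_{k ≥ 1} ⌊n / p^k⌋. For p = 31, n = 1425, the terms are:
  ⌊1425/31^1⌋ = ⌊1425/31⌋ = 45
  ⌊1425/31^2⌋ = ⌊1425/961⌋ = 1
(the next term ⌊1425/31^3⌋ = 0, terminating the sum). Summing: v_31(1425!) = 45 + 1 = 46.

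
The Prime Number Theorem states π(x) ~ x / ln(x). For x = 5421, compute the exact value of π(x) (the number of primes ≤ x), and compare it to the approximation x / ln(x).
π(5421) = 716;  x/ln(x) ≈ 630.49;  relative error ≈ 11.94%.

Directly count primes up to 5421: π(5421) = 716. The PNT approximation gives 5421/ln(5421) ≈ 5421/8.59804 ≈ 630.49. Relative error (π(x) − x/ln(x)) / π(x) ≈ 11.94%; the approximation is known to undercount slightly (Li(x) is a better estimate).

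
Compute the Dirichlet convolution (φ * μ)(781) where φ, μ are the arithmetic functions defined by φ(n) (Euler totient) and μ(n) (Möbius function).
(φ * μ)(781) = 621

Divisors of 781: [1, 11, 71, 781]. For each d | 781:
  d = 1: φ(1) · μ(781/1) = 1 · 1 = 1
  d = 11: φ(11) · μ(781/11) = 10 · -1 = -10
  d = 71: φ(71) · μ(781/71) = 70 · -1 = -70
  d = 781: φ(781) · μ(781/781) = 700 · 1 = 700
Summing: (φ * μ)(781) = 1 + -10 + -70 + 700 = 621.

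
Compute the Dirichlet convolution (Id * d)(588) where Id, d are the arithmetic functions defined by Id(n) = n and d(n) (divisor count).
(Id * d)(588) = 3630

Divisors of 588: [1, 2, 3, 4, 6, 7, 12, 14, 21, 28, 42, 49, 84, 98, 147, 196, 294, 588]. For each d | 588:
  d = 1: Id(1) · d(588/1) = 1 · 18 = 18
  d = 2: Id(2) · d(588/2) = 2 · 12 = 24
  d = 3: Id(3) · d(588/3) = 3 · 9 = 27
  d = 4: Id(4) · d(588/4) = 4 · 6 = 24
  d = 6: Id(6) · d(588/6) = 6 · 6 = 36
  d = 7: Id(7) · d(588/7) = 7 · 12 = 84
  d = 12: Id(12) · d(588/12) = 12 · 3 = 36
  d = 14: Id(14) · d(588/14) = 14 · 8 = 112
  d = 21: Id(21) · d(588/21) = 21 · 6 = 126
  d = 28: Id(28) · d(588/28) = 28 · 4 = 112
  d = 42: Id(42) · d(588/42) = 42 · 4 = 168
  d = 49: Id(49) · d(588/49) = 49 · 6 = 294
  d = 84: Id(84) · d(588/84) = 84 · 2 = 168
  d = 98: Id(98) · d(588/98) = 98 · 4 = 392
  d = 147: Id(147) · d(588/147) = 147 · 3 = 441
  d = 196: Id(196) · d(588/196) = 196 · 2 = 392
  d = 294: Id(294) · d(588/294) = 294 · 2 = 588
  d = 588: Id(588) · d(588/588) = 588 · 1 = 588
Summing: (Id * d)(588) = 18 + 24 + 27 + 24 + 36 + 84 + 36 + 112 + 126 + 112 + 168 + 294 + 168 + 392 + 441 + 392 + 588 + 588 = 3630.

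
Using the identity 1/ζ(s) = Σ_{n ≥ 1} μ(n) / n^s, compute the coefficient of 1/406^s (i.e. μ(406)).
μ(406) = -1

Factor n = 406 = 2 · 7 · 29. μ(n) = 0 if any exponent ≥ 2 (not squarefree); otherwise μ(n) = (−1)^{ω(n)} where ω(n) is the number of distinct prime factors. Applying: μ(406) = -1.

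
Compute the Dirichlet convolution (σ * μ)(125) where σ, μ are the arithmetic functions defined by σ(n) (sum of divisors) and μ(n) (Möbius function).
(σ * μ)(125) = 125

Divisors of 125: [1, 5, 25, 125]. For each d | 125:
  d = 1: σ(1) · μ(125/1) = 1 · 0 = 0
  d = 5: σ(5) · μ(125/5) = 6 · 0 = 0
  d = 25: σ(25) · μ(125/25) = 31 · -1 = -31
  d = 125: σ(125) · μ(125/125) = 156 · 1 = 156
Summing: (σ * μ)(125) = 0 + 0 + -31 + 156 = 125.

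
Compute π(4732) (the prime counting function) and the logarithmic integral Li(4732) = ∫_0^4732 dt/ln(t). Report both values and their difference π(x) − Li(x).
π(4732) = 638;  Li(4732) ≈ 652.71;  π(x) − Li(x) ≈ -14.71.

Direct count of primes ≤ 4732 gives π(4732) = 638. Numerical evaluation of the logarithmic integral gives Li(4732) ≈ 652.71. The difference π(x) − Li(x) ≈ -14.71 is typically negative for small/moderate x (Li(x) overestimates), though Littlewood's theorem shows this sign changes infinitely often.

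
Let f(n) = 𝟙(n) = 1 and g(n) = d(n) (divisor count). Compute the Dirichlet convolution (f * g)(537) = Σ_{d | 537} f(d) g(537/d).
(𝟙 * d)(537) = 9

Divisors of 537: [1, 3, 179, 537]. For each d | 537:
  d = 1: 𝟙(1) · d(537/1) = 1 · 4 = 4
  d = 3: 𝟙(3) · d(537/3) = 1 · 2 = 2
  d = 179: 𝟙(179) · d(537/179) = 1 · 2 = 2
  d = 537: 𝟙(537) · d(537/537) = 1 · 1 = 1
Summing: (𝟙 * d)(537) = 4 + 2 + 2 + 1 = 9.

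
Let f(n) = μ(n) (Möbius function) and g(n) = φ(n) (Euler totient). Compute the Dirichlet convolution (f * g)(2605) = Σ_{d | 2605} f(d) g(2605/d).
(μ * φ)(2605) = 1557

Divisors of 2605: [1, 5, 521, 2605]. For each d | 2605:
  d = 1: μ(1) · φ(2605/1) = 1 · 2080 = 2080
  d = 5: μ(5) · φ(2605/5) = -1 · 520 = -520
  d = 521: μ(521) · φ(2605/521) = -1 · 4 = -4
  d = 2605: μ(2605) · φ(2605/2605) = 1 · 1 = 1
Summing: (μ * φ)(2605) = 2080 + -520 + -4 + 1 = 1557.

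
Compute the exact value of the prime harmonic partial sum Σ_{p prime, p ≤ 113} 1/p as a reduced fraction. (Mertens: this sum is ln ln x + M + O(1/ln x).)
Σ 1/p = 58472171373748331322981543916880425472323867753/31610054640417607788145206291543662493274686990

π(113) = 30, so the primes ≤ 113 are [2, 3, 5, 7, 11, 13, 17, 19, 23, 29, 31, 37, 41, 43, 47, 53, 59, 61, 67, 71, 73, 79, 83, 89, 97, 101, 103, 107, 109, 113]. Summing 1/p over these primes: 58472171373748331322981543916880425472323867753/31610054640417607788145206291543662493274686990 ≈ 1.8498. Mertens estimate ln ln(113) + 0.2615 ≈ 1.8149.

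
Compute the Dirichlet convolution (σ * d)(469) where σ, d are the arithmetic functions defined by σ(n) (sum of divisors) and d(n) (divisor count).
(σ * d)(469) = 700

Divisors of 469: [1, 7, 67, 469]. For each d | 469:
  d = 1: σ(1) · d(469/1) = 1 · 4 = 4
  d = 7: σ(7) · d(469/7) = 8 · 2 = 16
  d = 67: σ(67) · d(469/67) = 68 · 2 = 136
  d = 469: σ(469) · d(469/469) = 544 · 1 = 544
Summing: (σ * d)(469) = 4 + 16 + 136 + 544 = 700.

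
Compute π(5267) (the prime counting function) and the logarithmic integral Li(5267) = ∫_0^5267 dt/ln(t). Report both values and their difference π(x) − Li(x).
π(5267) = 698;  Li(5267) ≈ 715.53;  π(x) − Li(x) ≈ -17.53.

Direct count of primes ≤ 5267 gives π(5267) = 698. Numerical evaluation of the logarithmic integral gives Li(5267) ≈ 715.53. The difference π(x) − Li(x) ≈ -17.53 is typically negative for small/moderate x (Li(x) overestimates), though Littlewood's theorem shows this sign changes infinitely often.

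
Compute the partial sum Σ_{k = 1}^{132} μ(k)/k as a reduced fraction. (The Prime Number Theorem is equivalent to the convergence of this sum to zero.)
Σ μ(k)/k = -4282394934202784040475989054340166706696769726931/525896479052627740771371797072411912900610967452630

Values of μ(k) for 1 ≤ k ≤ 132: μ(1) = 1, μ(2) = -1, μ(3) = -1, μ(5) = -1, μ(6) = 1, μ(7) = -1, μ(10) = 1, μ(11) = -1, μ(13) = -1, μ(14) = 1, μ(15) = 1, μ(17) = -1, μ(19) = -1, μ(21) = 1, μ(22) = 1, μ(23) = -1, μ(26) = 1, μ(29) = -1, μ(30) = -1, μ(31) = -1, μ(33) = 1, μ(34) = 1, μ(35) = 1, μ(37) = -1, μ(38) = 1, μ(39) = 1, μ(41) = -1, μ(42) = -1, μ(43) = -1, μ(46) = 1, μ(47) = -1, μ(51) = 1, μ(53) = -1, μ(55) = 1, μ(57) = 1, μ(58) = 1, μ(59) = -1, μ(61) = -1, μ(62) = 1, μ(65) = 1, μ(66) = -1, μ(67) = -1, μ(69) = 1, μ(70) = -1, μ(71) = -1, μ(73) = -1, μ(74) = 1, μ(77) = 1, μ(78) = -1, μ(79) = -1, μ(82) = 1, μ(83) = -1, μ(85) = 1, μ(86) = 1, μ(87) = 1, μ(89) = -1, μ(91) = 1, μ(93) = 1, μ(94) = 1, μ(95) = 1, μ(97) = -1, μ(101) = -1, μ(102) = -1, μ(103) = -1, μ(105) = -1, μ(106) = 1, μ(107) = -1, μ(109) = -1, μ(110) = -1, μ(111) = 1, μ(113) = -1, μ(114) = -1, μ(115) = 1, μ(118) = 1, μ(119) = 1, μ(122) = 1, μ(123) = 1, μ(127) = -1, μ(129) = 1, μ(130) = -1, μ(131) = -1, with μ = 0 on non-squarefree integers. Summing μ(k)/k for k where μ(k) ≠ 0 gives -4282394934202784040475989054340166706696769726931/525896479052627740771371797072411912900610967452630 ≈ -0.0081. (PNT ⟺ this sum → 0 as n → ∞.)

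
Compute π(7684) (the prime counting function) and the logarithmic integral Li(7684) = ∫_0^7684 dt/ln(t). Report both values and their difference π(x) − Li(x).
π(7684) = 974;  Li(7684) ≈ 991.18;  π(x) − Li(x) ≈ -17.18.

Direct count of primes ≤ 7684 gives π(7684) = 974. Numerical evaluation of the logarithmic integral gives Li(7684) ≈ 991.18. The difference π(x) − Li(x) ≈ -17.18 is typically negative for small/moderate x (Li(x) overestimates), though Littlewood's theorem shows this sign changes infinitely often.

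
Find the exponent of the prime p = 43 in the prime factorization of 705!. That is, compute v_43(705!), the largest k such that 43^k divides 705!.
v_43(705!) = 16

Legendre's formula: v_p(n!) = Σ_{k ≥ 1} ⌊n / p^k⌋. For p = 43, n = 705, the terms are:
  ⌊705/43^1⌋ = ⌊705/43⌋ = 16
(the next term ⌊705/43^2⌋ = 0, terminating the sum). Summing: v_43(705!) = 16 = 16.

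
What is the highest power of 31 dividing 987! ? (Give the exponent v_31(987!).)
v_31(987!) = 32

Legendre's formula: v_p(n!) = Σ_{k ≥ 1} ⌊n / p^k⌋. For p = 31, n = 987, the terms are:
  ⌊987/31^1⌋ = ⌊987/31⌋ = 31
  ⌊987/31^2⌋ = ⌊987/961⌋ = 1
(the next term ⌊987/31^3⌋ = 0, terminating the sum). Summing: v_31(987!) = 31 + 1 = 32.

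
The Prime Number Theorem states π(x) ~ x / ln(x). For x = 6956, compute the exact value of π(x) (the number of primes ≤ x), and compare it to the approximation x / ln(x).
π(6956) = 892;  x/ln(x) ≈ 786.22;  relative error ≈ 11.86%.

Directly count primes up to 6956: π(6956) = 892. The PNT approximation gives 6956/ln(6956) ≈ 6956/8.84736 ≈ 786.22. Relative error (π(x) − x/ln(x)) / π(x) ≈ 11.86%; the approximation is known to undercount slightly (Li(x) is a better estimate).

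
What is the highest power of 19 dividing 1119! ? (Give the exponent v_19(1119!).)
v_19(1119!) = 61

Legendre's formula: v_p(n!) = Σ_{k ≥ 1} ⌊n / p^k⌋. For p = 19, n = 1119, the terms are:
  ⌊1119/19^1⌋ = ⌊1119/19⌋ = 58
  ⌊1119/19^2⌋ = ⌊1119/361⌋ = 3
(the next term ⌊1119/19^3⌋ = 0, terminating the sum). Summing: v_19(1119!) = 58 + 3 = 61.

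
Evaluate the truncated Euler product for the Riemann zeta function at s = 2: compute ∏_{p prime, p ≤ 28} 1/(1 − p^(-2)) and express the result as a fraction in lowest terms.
∏ = 718188003533/440301256704

The primes p ≤ 28 are [2, 3, 5, 7, 11, 13, 17, 19, 23]. For each prime, (1 − 1/p^2)^(-1) = p^2 / (p^2 − 1). The product is (1 − 1/2^2)^(-1), (1 − 1/3^2)^(-1), (1 − 1/5^2)^(-1), (1 − 1/7^2)^(-1), (1 − 1/11^2)^(-1), (1 − 1/13^2)^(-1), (1 − 1/17^2)^(-1), (1 − 1/19^2)^(-1), (1 − 1/23^2)^(-1) = ∏ p^2 / (p^2 − 1) = 718188003533/440301256704.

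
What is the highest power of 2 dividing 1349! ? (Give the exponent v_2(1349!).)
v_2(1349!) = 1344

Legendre's formula: v_p(n!) = Σ_{k ≥ 1} ⌊n / p^k⌋. For p = 2, n = 1349, the terms are:
  ⌊1349/2^1⌋ = ⌊1349/2⌋ = 674
  ⌊1349/2^2⌋ = ⌊1349/4⌋ = 337
  ⌊1349/2^3⌋ = ⌊1349/8⌋ = 168
  ⌊1349/2^4⌋ = ⌊1349/16⌋ = 84
  ⌊1349/2^5⌋ = ⌊1349/32⌋ = 42
  ⌊1349/2^6⌋ = ⌊1349/64⌋ = 21
  ⌊1349/2^7⌋ = ⌊1349/128⌋ = 10
  ⌊1349/2^8⌋ = ⌊1349/256⌋ = 5
  ⌊1349/2^9⌋ = ⌊1349/512⌋ = 2
  ⌊1349/2^10⌋ = ⌊1349/1024⌋ = 1
(the next term ⌊1349/2^11⌋ = 0, terminating the sum). Summing: v_2(1349!) = 674 + 337 + 168 + 84 + 42 + 21 + 10 + 5 + 2 + 1 = 1344.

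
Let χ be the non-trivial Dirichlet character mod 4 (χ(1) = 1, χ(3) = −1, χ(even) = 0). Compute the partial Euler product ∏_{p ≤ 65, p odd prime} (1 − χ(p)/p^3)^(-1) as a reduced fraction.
∏ = 126115667482028600084463789626710364805572778792731/130156894276470431285217911893722225289762827141120

The odd primes p ≤ 65 are [3, 5, 7, 11, 13, 17, 19, 23, 29, 31, 37, 41, 43, 47, 53, 59, 61]. For each, χ(p) = 1 if p ≡ 1 mod 4, χ(p) = −1 if p ≡ 3 mod 4. Taking (1 − χ(p)/p^3)^(-1) = p^3/(p^3 − χ(p)): (1 − (-1)/3^3)^(-1) · (1 − (1)/5^3)^(-1) · (1 − (-1)/7^3)^(-1) · (1 − (-1)/11^3)^(-1) · (1 − (1)/13^3)^(-1) · (1 − (1)/17^3)^(-1) · (1 − (-1)/19^3)^(-1) · (1 − (-1)/23^3)^(-1) · (1 − (1)/29^3)^(-1) · (1 − (-1)/31^3)^(-1) · (1 − (1)/37^3)^(-1) · (1 − (1)/41^3)^(-1) · (1 − (-1)/43^3)^(-1) · (1 − (-1)/47^3)^(-1) · (1 − (1)/53^3)^(-1) · (1 − (-1)/59^3)^(-1) · (1 − (1)/61^3)^(-1) = 126115667482028600084463789626710364805572778792731/130156894276470431285217911893722225289762827141120.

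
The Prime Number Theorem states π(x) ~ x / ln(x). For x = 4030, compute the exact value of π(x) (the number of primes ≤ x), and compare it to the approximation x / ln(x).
π(4030) = 557;  x/ln(x) ≈ 485.45;  relative error ≈ 12.85%.

Directly count primes up to 4030: π(4030) = 557. The PNT approximation gives 4030/ln(4030) ≈ 4030/8.30152 ≈ 485.45. Relative error (π(x) − x/ln(x)) / π(x) ≈ 12.85%; the approximation is known to undercount slightly (Li(x) is a better estimate).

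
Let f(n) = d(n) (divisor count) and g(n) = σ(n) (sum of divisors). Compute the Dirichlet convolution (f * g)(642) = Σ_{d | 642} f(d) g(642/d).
(d * σ)(642) = 3300

Divisors of 642: [1, 2, 3, 6, 107, 214, 321, 642]. For each d | 642:
  d = 1: d(1) · σ(642/1) = 1 · 1296 = 1296
  d = 2: d(2) · σ(642/2) = 2 · 432 = 864
  d = 3: d(3) · σ(642/3) = 2 · 324 = 648
  d = 6: d(6) · σ(642/6) = 4 · 108 = 432
  d = 107: d(107) · σ(642/107) = 2 · 12 = 24
  d = 214: d(214) · σ(642/214) = 4 · 4 = 16
  d = 321: d(321) · σ(642/321) = 4 · 3 = 12
  d = 642: d(642) · σ(642/642) = 8 · 1 = 8
Summing: (d * σ)(642) = 1296 + 864 + 648 + 432 + 24 + 16 + 12 + 8 = 3300.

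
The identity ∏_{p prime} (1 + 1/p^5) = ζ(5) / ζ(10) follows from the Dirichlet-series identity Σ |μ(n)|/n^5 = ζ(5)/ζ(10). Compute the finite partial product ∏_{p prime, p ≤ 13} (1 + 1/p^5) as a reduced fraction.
∏ = 3142700502292816/3033799133990625

The primes p ≤ 13 are [2, 3, 5, 7, 11, 13]. For each, (1 + 1/p^5) = (p^5 + 1)/p^5. Multiplying these fractions over p ∈ [2, 3, 5, 7, 11, 13] gives 3142700502292816/3033799133990625. (In the limit P → ∞ this tends to ζ(5)/ζ(10).)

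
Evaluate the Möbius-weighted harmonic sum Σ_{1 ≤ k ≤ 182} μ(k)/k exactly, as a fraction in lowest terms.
Σ μ(k)/k = -42777633147096095202261336980430876153798047365508655725648588303365613/2698673146402774891360107038836843903137758765182175327729755799791307145

Values of μ(k) for 1 ≤ k ≤ 182: μ(1) = 1, μ(2) = -1, μ(3) = -1, μ(5) = -1, μ(6) = 1, μ(7) = -1, μ(10) = 1, μ(11) = -1, μ(13) = -1, μ(14) = 1, μ(15) = 1, μ(17) = -1, μ(19) = -1, μ(21) = 1, μ(22) = 1, μ(23) = -1, μ(26) = 1, μ(29) = -1, μ(30) = -1, μ(31) = -1, μ(33) = 1, μ(34) = 1, μ(35) = 1, μ(37) = -1, μ(38) = 1, μ(39) = 1, μ(41) = -1, μ(42) = -1, μ(43) = -1, μ(46) = 1, μ(47) = -1, μ(51) = 1, μ(53) = -1, μ(55) = 1, μ(57) = 1, μ(58) = 1, μ(59) = -1, μ(61) = -1, μ(62) = 1, μ(65) = 1, μ(66) = -1, μ(67) = -1, μ(69) = 1, μ(70) = -1, μ(71) = -1, μ(73) = -1, μ(74) = 1, μ(77) = 1, μ(78) = -1, μ(79) = -1, μ(82) = 1, μ(83) = -1, μ(85) = 1, μ(86) = 1, μ(87) = 1, μ(89) = -1, μ(91) = 1, μ(93) = 1, μ(94) = 1, μ(95) = 1, μ(97) = -1, μ(101) = -1, μ(102) = -1, μ(103) = -1, μ(105) = -1, μ(106) = 1, μ(107) = -1, μ(109) = -1, μ(110) = -1, μ(111) = 1, μ(113) = -1, μ(114) = -1, μ(115) = 1, μ(118) = 1, μ(119) = 1, μ(122) = 1, μ(123) = 1, μ(127) = -1, μ(129) = 1, μ(130) = -1, μ(131) = -1, μ(133) = 1, μ(134) = 1, μ(137) = -1, μ(138) = -1, μ(139) = -1, μ(141) = 1, μ(142) = 1, μ(143) = 1, μ(145) = 1, μ(146) = 1, μ(149) = -1, μ(151) = -1, μ(154) = -1, μ(155) = 1, μ(157) = -1, μ(158) = 1, μ(159) = 1, μ(161) = 1, μ(163) = -1, μ(165) = -1, μ(166) = 1, μ(167) = -1, μ(170) = -1, μ(173) = -1, μ(174) = -1, μ(177) = 1, μ(178) = 1, μ(179) = -1, μ(181) = -1, μ(182) = -1, with μ = 0 on non-squarefree integers. Summing μ(k)/k for k where μ(k) ≠ 0 gives -42777633147096095202261336980430876153798047365508655725648588303365613/2698673146402774891360107038836843903137758765182175327729755799791307145 ≈ -0.0159. (PNT ⟺ this sum → 0 as n → ∞.)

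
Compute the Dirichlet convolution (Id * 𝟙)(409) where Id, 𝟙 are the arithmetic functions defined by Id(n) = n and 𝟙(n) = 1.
(Id * 𝟙)(409) = 410

Divisors of 409: [1, 409]. For each d | 409:
  d = 1: Id(1) · 𝟙(409/1) = 1 · 1 = 1
  d = 409: Id(409) · 𝟙(409/409) = 409 · 1 = 409
Summing: (Id * 𝟙)(409) = 1 + 409 = 410.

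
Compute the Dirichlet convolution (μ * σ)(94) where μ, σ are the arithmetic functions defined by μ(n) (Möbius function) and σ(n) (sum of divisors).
(μ * σ)(94) = 94

Divisors of 94: [1, 2, 47, 94]. For each d | 94:
  d = 1: μ(1) · σ(94/1) = 1 · 144 = 144
  d = 2: μ(2) · σ(94/2) = -1 · 48 = -48
  d = 47: μ(47) · σ(94/47) = -1 · 3 = -3
  d = 94: μ(94) · σ(94/94) = 1 · 1 = 1
Summing: (μ * σ)(94) = 144 + -48 + -3 + 1 = 94.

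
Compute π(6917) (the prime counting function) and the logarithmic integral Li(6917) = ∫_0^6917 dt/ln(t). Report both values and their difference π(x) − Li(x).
π(6917) = 890;  Li(6917) ≈ 904.95;  π(x) − Li(x) ≈ -14.95.

Direct count of primes ≤ 6917 gives π(6917) = 890. Numerical evaluation of the logarithmic integral gives Li(6917) ≈ 904.95. The difference π(x) − Li(x) ≈ -14.95 is typically negative for small/moderate x (Li(x) overestimates), though Littlewood's theorem shows this sign changes infinitely often.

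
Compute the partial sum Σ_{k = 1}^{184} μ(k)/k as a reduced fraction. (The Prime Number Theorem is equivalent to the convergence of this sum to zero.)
Σ μ(k)/k = -9343595117515137578604221545686714814220917855566318160407897740846266/899557715467591630453369012945614634379252921727391775909918599930435715

Values of μ(k) for 1 ≤ k ≤ 184: μ(1) = 1, μ(2) = -1, μ(3) = -1, μ(5) = -1, μ(6) = 1, μ(7) = -1, μ(10) = 1, μ(11) = -1, μ(13) = -1, μ(14) = 1, μ(15) = 1, μ(17) = -1, μ(19) = -1, μ(21) = 1, μ(22) = 1, μ(23) = -1, μ(26) = 1, μ(29) = -1, μ(30) = -1, μ(31) = -1, μ(33) = 1, μ(34) = 1, μ(35) = 1, μ(37) = -1, μ(38) = 1, μ(39) = 1, μ(41) = -1, μ(42) = -1, μ(43) = -1, μ(46) = 1, μ(47) = -1, μ(51) = 1, μ(53) = -1, μ(55) = 1, μ(57) = 1, μ(58) = 1, μ(59) = -1, μ(61) = -1, μ(62) = 1, μ(65) = 1, μ(66) = -1, μ(67) = -1, μ(69) = 1, μ(70) = -1, μ(71) = -1, μ(73) = -1, μ(74) = 1, μ(77) = 1, μ(78) = -1, μ(79) = -1, μ(82) = 1, μ(83) = -1, μ(85) = 1, μ(86) = 1, μ(87) = 1, μ(89) = -1, μ(91) = 1, μ(93) = 1, μ(94) = 1, μ(95) = 1, μ(97) = -1, μ(101) = -1, μ(102) = -1, μ(103) = -1, μ(105) = -1, μ(106) = 1, μ(107) = -1, μ(109) = -1, μ(110) = -1, μ(111) = 1, μ(113) = -1, μ(114) = -1, μ(115) = 1, μ(118) = 1, μ(119) = 1, μ(122) = 1, μ(123) = 1, μ(127) = -1, μ(129) = 1, μ(130) = -1, μ(131) = -1, μ(133) = 1, μ(134) = 1, μ(137) = -1, μ(138) = -1, μ(139) = -1, μ(141) = 1, μ(142) = 1, μ(143) = 1, μ(145) = 1, μ(146) = 1, μ(149) = -1, μ(151) = -1, μ(154) = -1, μ(155) = 1, μ(157) = -1, μ(158) = 1, μ(159) = 1, μ(161) = 1, μ(163) = -1, μ(165) = -1, μ(166) = 1, μ(167) = -1, μ(170) = -1, μ(173) = -1, μ(174) = -1, μ(177) = 1, μ(178) = 1, μ(179) = -1, μ(181) = -1, μ(182) = -1, μ(183) = 1, with μ = 0 on non-squarefree integers. Summing μ(k)/k for k where μ(k) ≠ 0 gives -9343595117515137578604221545686714814220917855566318160407897740846266/899557715467591630453369012945614634379252921727391775909918599930435715 ≈ -0.0104. (PNT ⟺ this sum → 0 as n → ∞.)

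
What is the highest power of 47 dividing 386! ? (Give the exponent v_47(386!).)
v_47(386!) = 8

Legendre's formula: v_p(n!) = Σ_{k ≥ 1} ⌊n / p^k⌋. For p = 47, n = 386, the terms are:
  ⌊386/47^1⌋ = ⌊386/47⌋ = 8
(the next term ⌊386/47^2⌋ = 0, terminating the sum). Summing: v_47(386!) = 8 = 8.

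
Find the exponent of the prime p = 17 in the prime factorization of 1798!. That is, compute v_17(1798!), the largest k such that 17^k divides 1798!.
v_17(1798!) = 111

Legendre's formula: v_p(n!) = Σ_{k ≥ 1} ⌊n / p^k⌋. For p = 17, n = 1798, the terms are:
  ⌊1798/17^1⌋ = ⌊1798/17⌋ = 105
  ⌊1798/17^2⌋ = ⌊1798/289⌋ = 6
(the next term ⌊1798/17^3⌋ = 0, terminating the sum). Summing: v_17(1798!) = 105 + 6 = 111.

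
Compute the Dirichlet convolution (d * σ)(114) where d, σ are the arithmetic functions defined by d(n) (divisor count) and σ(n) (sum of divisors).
(d * σ)(114) = 660

Divisors of 114: [1, 2, 3, 6, 19, 38, 57, 114]. For each d | 114:
  d = 1: d(1) · σ(114/1) = 1 · 240 = 240
  d = 2: d(2) · σ(114/2) = 2 · 80 = 160
  d = 3: d(3) · σ(114/3) = 2 · 60 = 120
  d = 6: d(6) · σ(114/6) = 4 · 20 = 80
  d = 19: d(19) · σ(114/19) = 2 · 12 = 24
  d = 38: d(38) · σ(114/38) = 4 · 4 = 16
  d = 57: d(57) · σ(114/57) = 4 · 3 = 12
  d = 114: d(114) · σ(114/114) = 8 · 1 = 8
Summing: (d * σ)(114) = 240 + 160 + 120 + 80 + 24 + 16 + 12 + 8 = 660.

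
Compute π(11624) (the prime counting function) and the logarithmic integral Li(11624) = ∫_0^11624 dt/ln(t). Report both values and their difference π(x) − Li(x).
π(11624) = 1398;  Li(11624) ≈ 1421.00;  π(x) − Li(x) ≈ -23.00.

Direct count of primes ≤ 11624 gives π(11624) = 1398. Numerical evaluation of the logarithmic integral gives Li(11624) ≈ 1421.00. The difference π(x) − Li(x) ≈ -23.00 is typically negative for small/moderate x (Li(x) overestimates), though Littlewood's theorem shows this sign changes infinitely often.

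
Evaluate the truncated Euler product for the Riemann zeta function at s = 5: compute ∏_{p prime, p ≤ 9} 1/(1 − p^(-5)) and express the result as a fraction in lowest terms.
∏ = 8508543750/8205616331

The primes p ≤ 9 are [2, 3, 5, 7]. For each prime, (1 − 1/p^5)^(-1) = p^5 / (p^5 − 1). The product is (1 − 1/2^5)^(-1), (1 − 1/3^5)^(-1), (1 − 1/5^5)^(-1), (1 − 1/7^5)^(-1) = ∏ p^5 / (p^5 − 1) = 8508543750/8205616331.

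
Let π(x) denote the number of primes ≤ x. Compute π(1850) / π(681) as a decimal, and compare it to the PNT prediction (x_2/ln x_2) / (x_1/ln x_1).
π(1850)/π(681) = 283/123 ≈ 2.3008;  PNT prediction ≈ 2.3557.

π(681) = 123 and π(1850) = 283, so π(1850)/π(681) ≈ 2.3008. The PNT-predicted ratio is (1850/ln(1850)) / (681/ln(681)) ≈ 2.3557. The two agree to within a few percent, as expected.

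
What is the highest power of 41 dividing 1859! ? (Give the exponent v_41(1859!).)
v_41(1859!) = 46

Legendre's formula: v_p(n!) = Σ_{k ≥ 1} ⌊n / p^k⌋. For p = 41, n = 1859, the terms are:
  ⌊1859/41^1⌋ = ⌊1859/41⌋ = 45
  ⌊1859/41^2⌋ = ⌊1859/1681⌋ = 1
(the next term ⌊1859/41^3⌋ = 0, terminating the sum). Summing: v_41(1859!) = 45 + 1 = 46.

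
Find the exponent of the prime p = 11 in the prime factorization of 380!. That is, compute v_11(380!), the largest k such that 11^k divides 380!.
v_11(380!) = 37

Legendre's formula: v_p(n!) = Σ_{k ≥ 1} ⌊n / p^k⌋. For p = 11, n = 380, the terms are:
  ⌊380/11^1⌋ = ⌊380/11⌋ = 34
  ⌊380/11^2⌋ = ⌊380/121⌋ = 3
(the next term ⌊380/11^3⌋ = 0, terminating the sum). Summing: v_11(380!) = 34 + 3 = 37.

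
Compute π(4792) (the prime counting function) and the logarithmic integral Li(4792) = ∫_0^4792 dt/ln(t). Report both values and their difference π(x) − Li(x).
π(4792) = 644;  Li(4792) ≈ 659.80;  π(x) − Li(x) ≈ -15.80.

Direct count of primes ≤ 4792 gives π(4792) = 644. Numerical evaluation of the logarithmic integral gives Li(4792) ≈ 659.80. The difference π(x) − Li(x) ≈ -15.80 is typically negative for small/moderate x (Li(x) overestimates), though Littlewood's theorem shows this sign changes infinitely often.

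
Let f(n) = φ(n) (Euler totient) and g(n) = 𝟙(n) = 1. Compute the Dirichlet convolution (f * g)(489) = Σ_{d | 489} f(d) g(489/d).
(φ * 𝟙)(489) = 489

Divisors of 489: [1, 3, 163, 489]. For each d | 489:
  d = 1: φ(1) · 𝟙(489/1) = 1 · 1 = 1
  d = 3: φ(3) · 𝟙(489/3) = 2 · 1 = 2
  d = 163: φ(163) · 𝟙(489/163) = 162 · 1 = 162
  d = 489: φ(489) · 𝟙(489/489) = 324 · 1 = 324
Summing: (φ * 𝟙)(489) = 1 + 2 + 162 + 324 = 489.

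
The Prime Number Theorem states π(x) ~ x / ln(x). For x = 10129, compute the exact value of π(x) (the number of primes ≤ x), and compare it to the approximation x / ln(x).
π(10129) = 1242;  x/ln(x) ≈ 1098.21;  relative error ≈ 11.58%.

Directly count primes up to 10129: π(10129) = 1242. The PNT approximation gives 10129/ln(10129) ≈ 10129/9.22316 ≈ 1098.21. Relative error (π(x) − x/ln(x)) / π(x) ≈ 11.58%; the approximation is known to undercount slightly (Li(x) is a better estimate).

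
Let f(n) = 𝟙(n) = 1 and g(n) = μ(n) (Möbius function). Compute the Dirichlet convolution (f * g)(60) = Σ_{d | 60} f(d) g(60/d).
(𝟙 * μ)(60) = 0

Divisors of 60: [1, 2, 3, 4, 5, 6, 10, 12, 15, 20, 30, 60]. For each d | 60:
  d = 1: 𝟙(1) · μ(60/1) = 1 · 0 = 0
  d = 2: 𝟙(2) · μ(60/2) = 1 · -1 = -1
  d = 3: 𝟙(3) · μ(60/3) = 1 · 0 = 0
  d = 4: 𝟙(4) · μ(60/4) = 1 · 1 = 1
  d = 5: 𝟙(5) · μ(60/5) = 1 · 0 = 0
  d = 6: 𝟙(6) · μ(60/6) = 1 · 1 = 1
  d = 10: 𝟙(10) · μ(60/10) = 1 · 1 = 1
  d = 12: 𝟙(12) · μ(60/12) = 1 · -1 = -1
  d = 15: 𝟙(15) · μ(60/15) = 1 · 0 = 0
  d = 20: 𝟙(20) · μ(60/20) = 1 · -1 = -1
  d = 30: 𝟙(30) · μ(60/30) = 1 · -1 = -1
  d = 60: 𝟙(60) · μ(60/60) = 1 · 1 = 1
Summing: (𝟙 * μ)(60) = 0 + -1 + 0 + 1 + 0 + 1 + 1 + -1 + 0 + -1 + -1 + 1 = 0.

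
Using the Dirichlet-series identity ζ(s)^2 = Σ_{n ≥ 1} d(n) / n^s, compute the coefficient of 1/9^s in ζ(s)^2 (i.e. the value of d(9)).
d(9) = 3

ζ(s)^2 = (Σ 1/m^s)(Σ 1/k^s). The coefficient of 1/n^s in the product is the number of ordered pairs (m, k) with mk = n, which equals d(n). For n = 9, divisors are [1, 3, 9], so d(9) = 3.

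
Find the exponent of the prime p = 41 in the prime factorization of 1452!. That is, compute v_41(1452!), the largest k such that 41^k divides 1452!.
v_41(1452!) = 35

Legendre's formula: v_p(n!) = Σ_{k ≥ 1} ⌊n / p^k⌋. For p = 41, n = 1452, the terms are:
  ⌊1452/41^1⌋ = ⌊1452/41⌋ = 35
(the next term ⌊1452/41^2⌋ = 0, terminating the sum). Summing: v_41(1452!) = 35 = 35.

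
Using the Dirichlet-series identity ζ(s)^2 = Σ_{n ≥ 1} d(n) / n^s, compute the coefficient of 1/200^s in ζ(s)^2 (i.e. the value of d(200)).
d(200) = 12

ζ(s)^2 = (Σ 1/m^s)(Σ 1/k^s). The coefficient of 1/n^s in the product is the number of ordered pairs (m, k) with mk = n, which equals d(n). For n = 200, divisors are [1, 2, 4, 5, 8, 10, 20, 25, 40, 50, 100, 200], so d(200) = 12.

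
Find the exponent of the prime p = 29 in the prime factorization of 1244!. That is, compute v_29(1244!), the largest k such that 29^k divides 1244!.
v_29(1244!) = 43

Legendre's formula: v_p(n!) = Σ_{k ≥ 1} ⌊n / p^k⌋. For p = 29, n = 1244, the terms are:
  ⌊1244/29^1⌋ = ⌊1244/29⌋ = 42
  ⌊1244/29^2⌋ = ⌊1244/841⌋ = 1
(the next term ⌊1244/29^3⌋ = 0, terminating the sum). Summing: v_29(1244!) = 42 + 1 = 43.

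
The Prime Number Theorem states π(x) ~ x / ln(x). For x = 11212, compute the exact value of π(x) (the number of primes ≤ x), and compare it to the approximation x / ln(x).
π(11212) = 1356;  x/ln(x) ≈ 1202.39;  relative error ≈ 11.33%.

Directly count primes up to 11212: π(11212) = 1356. The PNT approximation gives 11212/ln(11212) ≈ 11212/9.32474 ≈ 1202.39. Relative error (π(x) − x/ln(x)) / π(x) ≈ 11.33%; the approximation is known to undercount slightly (Li(x) is a better estimate).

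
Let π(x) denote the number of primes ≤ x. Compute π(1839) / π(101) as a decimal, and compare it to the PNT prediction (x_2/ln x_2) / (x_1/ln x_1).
π(1839)/π(101) = 282/26 ≈ 10.8462;  PNT prediction ≈ 11.1789.

π(101) = 26 and π(1839) = 282, so π(1839)/π(101) ≈ 10.8462. The PNT-predicted ratio is (1839/ln(1839)) / (101/ln(101)) ≈ 11.1789. The two agree to within a few percent, as expected.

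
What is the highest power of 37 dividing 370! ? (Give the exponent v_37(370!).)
v_37(370!) = 10

Legendre's formula: v_p(n!) = Σ_{k ≥ 1} ⌊n / p^k⌋. For p = 37, n = 370, the terms are:
  ⌊370/37^1⌋ = ⌊370/37⌋ = 10
(the next term ⌊370/37^2⌋ = 0, terminating the sum). Summing: v_37(370!) = 10 = 10.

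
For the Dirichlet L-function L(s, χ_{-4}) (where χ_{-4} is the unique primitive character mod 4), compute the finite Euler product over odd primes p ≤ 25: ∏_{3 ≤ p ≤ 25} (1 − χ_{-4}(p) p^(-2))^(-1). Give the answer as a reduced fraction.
∏ = 7900068038863/8628726988800

The odd primes p ≤ 25 are [3, 5, 7, 11, 13, 17, 19, 23]. For each, χ(p) = 1 if p ≡ 1 mod 4, χ(p) = −1 if p ≡ 3 mod 4. Taking (1 − χ(p)/p^2)^(-1) = p^2/(p^2 − χ(p)): (1 − (-1)/3^2)^(-1) · (1 − (1)/5^2)^(-1) · (1 − (-1)/7^2)^(-1) · (1 − (-1)/11^2)^(-1) · (1 − (1)/13^2)^(-1) · (1 − (1)/17^2)^(-1) · (1 − (-1)/19^2)^(-1) · (1 − (-1)/23^2)^(-1) = 7900068038863/8628726988800.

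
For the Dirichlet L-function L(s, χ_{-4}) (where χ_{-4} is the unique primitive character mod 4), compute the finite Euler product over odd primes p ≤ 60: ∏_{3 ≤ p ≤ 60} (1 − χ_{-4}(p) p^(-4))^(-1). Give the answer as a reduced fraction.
∏ = 183445748413257490575399266073534557279290897400455519407927913/185496494900685179853577258476392044643206802826790649934643200

The odd primes p ≤ 60 are [3, 5, 7, 11, 13, 17, 19, 23, 29, 31, 37, 41, 43, 47, 53, 59]. For each, χ(p) = 1 if p ≡ 1 mod 4, χ(p) = −1 if p ≡ 3 mod 4. Taking (1 − χ(p)/p^4)^(-1) = p^4/(p^4 − χ(p)): (1 − (-1)/3^4)^(-1) · (1 − (1)/5^4)^(-1) · (1 − (-1)/7^4)^(-1) · (1 − (-1)/11^4)^(-1) · (1 − (1)/13^4)^(-1) · (1 − (1)/17^4)^(-1) · (1 − (-1)/19^4)^(-1) · (1 − (-1)/23^4)^(-1) · (1 − (1)/29^4)^(-1) · (1 − (-1)/31^4)^(-1) · (1 − (1)/37^4)^(-1) · (1 − (1)/41^4)^(-1) · (1 − (-1)/43^4)^(-1) · (1 − (-1)/47^4)^(-1) · (1 − (1)/53^4)^(-1) · (1 − (-1)/59^4)^(-1) = 183445748413257490575399266073534557279290897400455519407927913/185496494900685179853577258476392044643206802826790649934643200.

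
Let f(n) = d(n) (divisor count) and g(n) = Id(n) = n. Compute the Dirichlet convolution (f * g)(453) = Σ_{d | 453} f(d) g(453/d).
(d * Id)(453) = 765

Divisors of 453: [1, 3, 151, 453]. For each d | 453:
  d = 1: d(1) · Id(453/1) = 1 · 453 = 453
  d = 3: d(3) · Id(453/3) = 2 · 151 = 302
  d = 151: d(151) · Id(453/151) = 2 · 3 = 6
  d = 453: d(453) · Id(453/453) = 4 · 1 = 4
Summing: (d * Id)(453) = 453 + 302 + 6 + 4 = 765.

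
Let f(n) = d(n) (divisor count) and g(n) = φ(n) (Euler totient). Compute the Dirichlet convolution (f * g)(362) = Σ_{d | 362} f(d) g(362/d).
(d * φ)(362) = 546

Divisors of 362: [1, 2, 181, 362]. For each d | 362:
  d = 1: d(1) · φ(362/1) = 1 · 180 = 180
  d = 2: d(2) · φ(362/2) = 2 · 180 = 360
  d = 181: d(181) · φ(362/181) = 2 · 1 = 2
  d = 362: d(362) · φ(362/362) = 4 · 1 = 4
Summing: (d * φ)(362) = 180 + 360 + 2 + 4 = 546.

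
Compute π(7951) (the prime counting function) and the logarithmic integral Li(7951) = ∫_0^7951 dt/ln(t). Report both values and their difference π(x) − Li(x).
π(7951) = 1005;  Li(7951) ≈ 1020.96;  π(x) − Li(x) ≈ -15.96.

Direct count of primes ≤ 7951 gives π(7951) = 1005. Numerical evaluation of the logarithmic integral gives Li(7951) ≈ 1020.96. The difference π(x) − Li(x) ≈ -15.96 is typically negative for small/moderate x (Li(x) overestimates), though Littlewood's theorem shows this sign changes infinitely often.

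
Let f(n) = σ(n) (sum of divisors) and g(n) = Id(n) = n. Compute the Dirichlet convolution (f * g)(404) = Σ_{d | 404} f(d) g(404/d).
(σ * Id)(404) = 3451

Divisors of 404: [1, 2, 4, 101, 202, 404]. For each d | 404:
  d = 1: σ(1) · Id(404/1) = 1 · 404 = 404
  d = 2: σ(2) · Id(404/2) = 3 · 202 = 606
  d = 4: σ(4) · Id(404/4) = 7 · 101 = 707
  d = 101: σ(101) · Id(404/101) = 102 · 4 = 408
  d = 202: σ(202) · Id(404/202) = 306 · 2 = 612
  d = 404: σ(404) · Id(404/404) = 714 · 1 = 714
Summing: (σ * Id)(404) = 404 + 606 + 707 + 408 + 612 + 714 = 3451.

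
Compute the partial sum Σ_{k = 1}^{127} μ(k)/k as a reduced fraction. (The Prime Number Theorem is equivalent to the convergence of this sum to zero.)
Σ μ(k)/k = -228455996623300386843096283835194191857230682/401447693933303618909444119902604513664588524773

Values of μ(k) for 1 ≤ k ≤ 127: μ(1) = 1, μ(2) = -1, μ(3) = -1, μ(5) = -1, μ(6) = 1, μ(7) = -1, μ(10) = 1, μ(11) = -1, μ(13) = -1, μ(14) = 1, μ(15) = 1, μ(17) = -1, μ(19) = -1, μ(21) = 1, μ(22) = 1, μ(23) = -1, μ(26) = 1, μ(29) = -1, μ(30) = -1, μ(31) = -1, μ(33) = 1, μ(34) = 1, μ(35) = 1, μ(37) = -1, μ(38) = 1, μ(39) = 1, μ(41) = -1, μ(42) = -1, μ(43) = -1, μ(46) = 1, μ(47) = -1, μ(51) = 1, μ(53) = -1, μ(55) = 1, μ(57) = 1, μ(58) = 1, μ(59) = -1, μ(61) = -1, μ(62) = 1, μ(65) = 1, μ(66) = -1, μ(67) = -1, μ(69) = 1, μ(70) = -1, μ(71) = -1, μ(73) = -1, μ(74) = 1, μ(77) = 1, μ(78) = -1, μ(79) = -1, μ(82) = 1, μ(83) = -1, μ(85) = 1, μ(86) = 1, μ(87) = 1, μ(89) = -1, μ(91) = 1, μ(93) = 1, μ(94) = 1, μ(95) = 1, μ(97) = -1, μ(101) = -1, μ(102) = -1, μ(103) = -1, μ(105) = -1, μ(106) = 1, μ(107) = -1, μ(109) = -1, μ(110) = -1, μ(111) = 1, μ(113) = -1, μ(114) = -1, μ(115) = 1, μ(118) = 1, μ(119) = 1, μ(122) = 1, μ(123) = 1, μ(127) = -1, with μ = 0 on non-squarefree integers. Summing μ(k)/k for k where μ(k) ≠ 0 gives -228455996623300386843096283835194191857230682/401447693933303618909444119902604513664588524773 ≈ -0.0006. (PNT ⟺ this sum → 0 as n → ∞.)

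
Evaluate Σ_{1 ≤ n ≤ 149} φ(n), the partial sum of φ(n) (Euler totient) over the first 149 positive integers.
Σ_{n ≤ 149} φ(n) = 6818

Compute φ(n) for each 1 ≤ n ≤ 149: φ(1) = 1, φ(2) = 1, φ(3) = 2, φ(4) = 2, φ(5) = 4, φ(6) = 2, φ(7) = 6, φ(8) = 4, φ(9) = 6, φ(10) = 4, φ(11) = 10, φ(12) = 4, φ(13) = 12, φ(14) = 6, φ(15) = 8, φ(16) = 8, φ(17) = 16, φ(18) = 6, φ(19) = 18, φ(20) = 8, φ(21) = 12, φ(22) = 10, φ(23) = 22, φ(24) = 8, φ(25) = 20, φ(26) = 12, φ(27) = 18, φ(28) = 12, φ(29) = 28, φ(30) = 8, φ(31) = 30, φ(32) = 16, φ(33) = 20, φ(34) = 16, φ(35) = 24, φ(36) = 12, φ(37) = 36, φ(38) = 18, φ(39) = 24, φ(40) = 16, φ(41) = 40, φ(42) = 12, φ(43) = 42, φ(44) = 20, φ(45) = 24, φ(46) = 22, φ(47) = 46, φ(48) = 16, φ(49) = 42, φ(50) = 20, φ(51) = 32, φ(52) = 24, φ(53) = 52, φ(54) = 18, φ(55) = 40, φ(56) = 24, φ(57) = 36, φ(58) = 28, φ(59) = 58, φ(60) = 16, φ(61) = 60, φ(62) = 30, φ(63) = 36, φ(64) = 32, φ(65) = 48, φ(66) = 20, φ(67) = 66, φ(68) = 32, φ(69) = 44, φ(70) = 24, φ(71) = 70, φ(72) = 24, φ(73) = 72, φ(74) = 36, φ(75) = 40, φ(76) = 36, φ(77) = 60, φ(78) = 24, φ(79) = 78, φ(80) = 32, φ(81) = 54, φ(82) = 40, φ(83) = 82, φ(84) = 24, φ(85) = 64, φ(86) = 42, φ(87) = 56, φ(88) = 40, φ(89) = 88, φ(90) = 24, φ(91) = 72, φ(92) = 44, φ(93) = 60, φ(94) = 46, φ(95) = 72, φ(96) = 32, φ(97) = 96, φ(98) = 42, φ(99) = 60, φ(100) = 40, φ(101) = 100, φ(102) = 32, φ(103) = 102, φ(104) = 48, φ(105) = 48, φ(106) = 52, φ(107) = 106, φ(108) = 36, φ(109) = 108, φ(110) = 40, φ(111) = 72, φ(112) = 48, φ(113) = 112, φ(114) = 36, φ(115) = 88, φ(116) = 56, φ(117) = 72, φ(118) = 58, φ(119) = 96, φ(120) = 32, φ(121) = 110, φ(122) = 60, φ(123) = 80, φ(124) = 60, φ(125) = 100, φ(126) = 36, φ(127) = 126, φ(128) = 64, φ(129) = 84, φ(130) = 48, φ(131) = 130, φ(132) = 40, φ(133) = 108, φ(134) = 66, φ(135) = 72, φ(136) = 64, φ(137) = 136, φ(138) = 44, φ(139) = 138, φ(140) = 48, φ(141) = 92, φ(142) = 70, φ(143) = 120, φ(144) = 48, φ(145) = 112, φ(146) = 72, φ(147) = 84, φ(148) = 72, φ(149) = 148. Summing all 149 values: 6818. (Average order: Σ_{n ≤ x} φ(n) ~ (3/π²) x². For x = 149, (3/π²)·149² ≈ 6748.29.)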